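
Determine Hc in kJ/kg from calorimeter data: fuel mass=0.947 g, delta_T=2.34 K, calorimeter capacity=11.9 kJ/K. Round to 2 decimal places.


Hc = C_cal * delta_T / m_fuel
Q_released = 11.9 * 2.34 = 27.8460 kJ
m_fuel = 0.947 g = 0.947/1000 kg = 0.000947 kg
Hc = 27.8460 / 0.000947 = 29404.44 kJ/kg


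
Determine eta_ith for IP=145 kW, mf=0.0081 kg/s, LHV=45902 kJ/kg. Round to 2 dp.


eta_ith = (IP / (mf * LHV)) * 100
Denominator = 0.0081 * 45902 = 371.8062 kW
eta_ith = (145 / 371.8062) * 100 = 39.00%


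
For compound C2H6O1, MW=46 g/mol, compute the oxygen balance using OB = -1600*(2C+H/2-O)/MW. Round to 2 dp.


OB = -1600 * (2C + H/2 - O) / MW
Inner = 2*2 + 6/2 - 1 = 6.00
OB = -1600 * 6.00 / 46 = -208.70%


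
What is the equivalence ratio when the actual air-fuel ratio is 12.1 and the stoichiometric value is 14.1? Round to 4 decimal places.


phi = AFR_stoich / AFR_actual
phi = 14.1 / 12.1 = 1.1653


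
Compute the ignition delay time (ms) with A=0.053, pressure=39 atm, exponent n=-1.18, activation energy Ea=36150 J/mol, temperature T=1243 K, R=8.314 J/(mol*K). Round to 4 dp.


tau = A * P^n * exp(Ea/(R*T))
P^n = 39^(-1.18) = 0.01326001
Ea/(R*T) = 36150/(8.314*1243) = 3.498059
exp(Ea/(R*T)) = 33.051243
tau = 0.053 * 0.01326001 * 33.051243 = 0.0232 ms


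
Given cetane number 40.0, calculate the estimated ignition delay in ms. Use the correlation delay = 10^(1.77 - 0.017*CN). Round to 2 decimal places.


delay = 10^(1.77 - 0.017*CN)
Exponent = 1.77 - 0.017*40.0 = 1.0900
delay = 10^1.0900 = 12.30 ms


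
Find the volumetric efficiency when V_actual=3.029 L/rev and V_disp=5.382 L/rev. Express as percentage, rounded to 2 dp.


eta_v = (V_actual / V_disp) * 100
Ratio = 3.029 / 5.382 = 0.5628
eta_v = 0.5628 * 100 = 56.28%


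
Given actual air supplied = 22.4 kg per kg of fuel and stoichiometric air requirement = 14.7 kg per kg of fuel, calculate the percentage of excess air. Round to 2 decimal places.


Excess air = actual - stoichiometric = 22.4 - 14.7 = 7.70 kg/kg fuel
Excess air % = (excess / stoich) * 100 = (7.70 / 14.7) * 100 = 52.38%


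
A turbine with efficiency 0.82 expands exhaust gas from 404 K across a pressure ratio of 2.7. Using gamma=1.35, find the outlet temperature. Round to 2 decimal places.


T_out = T_in * (1 - eta * (1 - PR^(-(gamma-1)/gamma)))
Exponent = -(1.35-1)/1.35 = -0.25925926
PR^exp = 2.7^(-0.25925926) = 0.77297411
Factor = 1 - 0.82*(1 - 0.77297411) = 0.81383877
T_out = 404 * 0.81383877 = 328.79 K


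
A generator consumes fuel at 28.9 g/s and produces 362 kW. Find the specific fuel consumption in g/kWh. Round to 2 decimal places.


SFC = (mf / BP) * 3600
Rate = 28.9 / 362 = 0.079834 g/(s*kW)
SFC = 0.079834 * 3600 = 287.40 g/kWh


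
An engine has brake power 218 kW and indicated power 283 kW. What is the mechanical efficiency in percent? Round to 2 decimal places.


eta_mech = (BP / IP) * 100
Ratio = 218 / 283 = 0.7703
eta_mech = 0.7703 * 100 = 77.03%


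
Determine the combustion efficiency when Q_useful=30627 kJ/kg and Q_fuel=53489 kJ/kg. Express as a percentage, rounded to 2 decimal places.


Efficiency = (Q_useful / Q_fuel) * 100
Efficiency = (30627 / 53489) * 100
Efficiency = 0.5726 * 100 = 57.26%


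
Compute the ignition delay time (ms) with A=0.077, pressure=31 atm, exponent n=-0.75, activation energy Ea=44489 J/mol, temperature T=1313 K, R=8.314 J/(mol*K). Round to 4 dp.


tau = A * P^n * exp(Ea/(R*T))
P^n = 31^(-0.75) = 0.07611649
Ea/(R*T) = 44489/(8.314*1313) = 4.075472
exp(Ea/(R*T)) = 58.878256
tau = 0.077 * 0.07611649 * 58.878256 = 0.3451 ms


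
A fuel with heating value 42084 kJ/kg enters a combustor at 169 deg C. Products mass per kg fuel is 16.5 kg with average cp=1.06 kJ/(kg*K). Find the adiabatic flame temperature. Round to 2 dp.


T_ad = T_in + Hc / (m_p * cp)
Denominator = 16.5 * 1.06 = 17.4900
Temperature rise = 42084 / 17.4900 = 2406.17 K
T_ad = 169 + 2406.17 = 2575.17 deg C


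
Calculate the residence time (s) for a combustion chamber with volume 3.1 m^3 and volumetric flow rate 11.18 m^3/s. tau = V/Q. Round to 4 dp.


tau = V / Q_flow
tau = 3.1 / 11.18 = 0.2773 s


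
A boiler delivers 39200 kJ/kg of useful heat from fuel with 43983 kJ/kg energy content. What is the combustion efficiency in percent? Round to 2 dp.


Efficiency = (Q_useful / Q_fuel) * 100
Efficiency = (39200 / 43983) * 100
Efficiency = 0.8913 * 100 = 89.13%


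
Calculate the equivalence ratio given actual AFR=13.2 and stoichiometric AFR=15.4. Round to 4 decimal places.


phi = AFR_stoich / AFR_actual
phi = 15.4 / 13.2 = 1.1667


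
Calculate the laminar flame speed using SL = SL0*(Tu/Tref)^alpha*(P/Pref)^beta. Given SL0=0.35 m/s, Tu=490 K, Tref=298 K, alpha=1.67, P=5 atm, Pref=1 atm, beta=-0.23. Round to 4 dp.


SL = SL0 * (Tu/Tref)^alpha * (P/Pref)^beta
T ratio = 490/298 = 1.64429530
(T ratio)^alpha = 1.64429530^1.67 = 2.294491
(P/Pref)^beta = 5^(-0.23) = 0.690616
SL = 0.35 * 2.294491 * 0.690616 = 0.5546 m/s


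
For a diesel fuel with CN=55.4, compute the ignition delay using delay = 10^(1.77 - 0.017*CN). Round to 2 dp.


delay = 10^(1.77 - 0.017*CN)
Exponent = 1.77 - 0.017*55.4 = 0.8282
delay = 10^0.8282 = 6.73 ms


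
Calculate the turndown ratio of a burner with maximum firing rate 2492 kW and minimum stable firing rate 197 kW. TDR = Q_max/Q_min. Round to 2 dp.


TDR = Q_max / Q_min
TDR = 2492 / 197 = 12.65


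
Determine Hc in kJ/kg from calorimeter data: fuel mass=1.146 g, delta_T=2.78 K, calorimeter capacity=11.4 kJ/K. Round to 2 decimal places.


Hc = C_cal * delta_T / m_fuel
Q_released = 11.4 * 2.78 = 31.6920 kJ
m_fuel = 1.146 g = 1.146/1000 kg = 0.001146 kg
Hc = 31.6920 / 0.001146 = 27654.45 kJ/kg


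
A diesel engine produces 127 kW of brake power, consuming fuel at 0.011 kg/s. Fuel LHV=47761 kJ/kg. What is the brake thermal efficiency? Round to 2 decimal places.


eta_BTE = (BP / (mf * LHV)) * 100
Denominator = 0.011 * 47761 = 525.3710 kW
eta_BTE = (127 / 525.3710) * 100 = 24.17%


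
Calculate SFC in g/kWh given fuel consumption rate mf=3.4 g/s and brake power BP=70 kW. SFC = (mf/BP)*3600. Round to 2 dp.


SFC = (mf / BP) * 3600
Rate = 3.4 / 70 = 0.048571 g/(s*kW)
SFC = 0.048571 * 3600 = 174.86 g/kWh


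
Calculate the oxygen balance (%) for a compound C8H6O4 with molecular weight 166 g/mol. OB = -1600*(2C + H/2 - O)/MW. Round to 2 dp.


OB = -1600 * (2C + H/2 - O) / MW
Inner = 2*8 + 6/2 - 4 = 15.00
OB = -1600 * 15.00 / 166 = -144.58%


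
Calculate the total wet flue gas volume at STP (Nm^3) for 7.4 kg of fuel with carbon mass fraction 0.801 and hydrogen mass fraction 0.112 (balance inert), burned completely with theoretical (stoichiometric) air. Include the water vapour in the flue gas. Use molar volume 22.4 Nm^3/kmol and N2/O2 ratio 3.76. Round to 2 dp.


Per kg fuel: CO2 = (C/12 kmol)*22.4 = (0.801/12)*22.4 = 1.49520 Nm^3
Per kg fuel: H2O = (H/2 kmol)*22.4 = (0.112/2)*22.4 = 1.25440 Nm^3
O2 needed per kg fuel = C/12 + H/4 = 0.801/12 + 0.112/4 = 0.09475000 kmol
Per kg fuel: N2 = O2*3.76*22.4 = 0.09475000*3.76*22.4 = 7.98022 Nm^3
Total per kg = 1.49520 + 1.25440 + 7.98022 = 10.72982 Nm^3
Total = 10.72982 * 7.4 = 79.40 Nm^3


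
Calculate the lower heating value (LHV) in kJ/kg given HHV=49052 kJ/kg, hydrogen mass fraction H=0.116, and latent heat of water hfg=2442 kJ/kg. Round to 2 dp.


LHV = HHV - hfg * 9 * H
Water correction = 2442 * 9 * 0.116 = 2549.448 kJ/kg
LHV = 49052 - 2549.448 = 46502.55 kJ/kg


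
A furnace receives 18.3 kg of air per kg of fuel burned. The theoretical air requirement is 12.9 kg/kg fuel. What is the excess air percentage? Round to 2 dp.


Excess air = actual - stoichiometric = 18.3 - 12.9 = 5.40 kg/kg fuel
Excess air % = (excess / stoich) * 100 = (5.40 / 12.9) * 100 = 41.86%


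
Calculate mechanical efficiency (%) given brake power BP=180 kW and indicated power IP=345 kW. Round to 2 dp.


eta_mech = (BP / IP) * 100
Ratio = 180 / 345 = 0.5217
eta_mech = 0.5217 * 100 = 52.17%


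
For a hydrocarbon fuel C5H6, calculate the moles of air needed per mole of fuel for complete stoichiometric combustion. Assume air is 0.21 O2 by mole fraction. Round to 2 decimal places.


Balanced combustion: C5H6 + 6.5 O2 -> 5 CO2 + 3 H2O
O2 needed = C + H/4 = 5 + 6/4 = 6.50 moles
Air moles = O2 / 0.21 = 6.50 / 0.21 = 30.95 moles air


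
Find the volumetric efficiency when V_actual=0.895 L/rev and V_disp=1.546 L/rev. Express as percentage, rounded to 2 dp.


eta_v = (V_actual / V_disp) * 100
Ratio = 0.895 / 1.546 = 0.5789
eta_v = 0.5789 * 100 = 57.89%


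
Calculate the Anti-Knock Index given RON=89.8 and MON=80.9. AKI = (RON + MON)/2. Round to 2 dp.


AKI = (RON + MON) / 2
AKI = (89.8 + 80.9) / 2
AKI = 170.7 / 2 = 85.35


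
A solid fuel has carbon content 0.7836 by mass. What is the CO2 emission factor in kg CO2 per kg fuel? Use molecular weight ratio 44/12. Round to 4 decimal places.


EF = C_frac * (M_CO2 / M_C)
EF = 0.7836 * (44/12)
EF = 0.7836 * 3.666667 = 2.8732 kg_CO2/kg_fuel


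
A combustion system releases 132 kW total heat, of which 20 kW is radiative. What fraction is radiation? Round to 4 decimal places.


f_rad = Q_rad / Q_total
f_rad = 20 / 132 = 0.1515


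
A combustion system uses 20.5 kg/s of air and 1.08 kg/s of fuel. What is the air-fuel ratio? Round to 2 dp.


AFR = m_air / m_fuel
AFR = 20.5 / 1.08 = 18.98


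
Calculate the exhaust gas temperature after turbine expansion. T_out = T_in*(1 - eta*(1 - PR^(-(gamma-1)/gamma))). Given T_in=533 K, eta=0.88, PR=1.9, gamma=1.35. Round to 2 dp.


T_out = T_in * (1 - eta * (1 - PR^(-(gamma-1)/gamma)))
Exponent = -(1.35-1)/1.35 = -0.25925926
PR^exp = 1.9^(-0.25925926) = 0.84670193
Factor = 1 - 0.88*(1 - 0.84670193) = 0.86509770
T_out = 533 * 0.86509770 = 461.10 K


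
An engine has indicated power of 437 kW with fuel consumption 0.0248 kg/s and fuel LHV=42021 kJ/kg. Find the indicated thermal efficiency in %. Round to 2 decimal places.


eta_ith = (IP / (mf * LHV)) * 100
Denominator = 0.0248 * 42021 = 1042.1208 kW
eta_ith = (437 / 1042.1208) * 100 = 41.93%


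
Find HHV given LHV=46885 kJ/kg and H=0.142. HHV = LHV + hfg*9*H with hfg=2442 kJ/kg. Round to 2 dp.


HHV = LHV + hfg * 9 * H
Water addition = 2442 * 9 * 0.142 = 3120.876 kJ/kg
HHV = 46885 + 3120.876 = 50005.88 kJ/kg


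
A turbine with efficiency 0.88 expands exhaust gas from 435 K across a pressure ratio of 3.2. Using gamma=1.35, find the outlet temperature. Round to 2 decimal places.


T_out = T_in * (1 - eta * (1 - PR^(-(gamma-1)/gamma)))
Exponent = -(1.35-1)/1.35 = -0.25925926
PR^exp = 3.2^(-0.25925926) = 0.73966521
Factor = 1 - 0.88*(1 - 0.73966521) = 0.77090538
T_out = 435 * 0.77090538 = 335.34 K


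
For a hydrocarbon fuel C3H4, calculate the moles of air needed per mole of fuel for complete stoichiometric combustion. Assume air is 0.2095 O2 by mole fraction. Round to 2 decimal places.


Balanced combustion: C3H4 + 4 O2 -> 3 CO2 + 2 H2O
O2 needed = C + H/4 = 3 + 4/4 = 4.00 moles
Air moles = O2 / 0.2095 = 4.00 / 0.2095 = 19.09 moles air


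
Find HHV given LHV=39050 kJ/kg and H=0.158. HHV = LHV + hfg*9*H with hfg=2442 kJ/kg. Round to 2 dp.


HHV = LHV + hfg * 9 * H
Water addition = 2442 * 9 * 0.158 = 3472.524 kJ/kg
HHV = 39050 + 3472.524 = 42522.52 kJ/kg


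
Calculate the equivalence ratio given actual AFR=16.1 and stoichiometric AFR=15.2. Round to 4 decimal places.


phi = AFR_stoich / AFR_actual
phi = 15.2 / 16.1 = 0.9441


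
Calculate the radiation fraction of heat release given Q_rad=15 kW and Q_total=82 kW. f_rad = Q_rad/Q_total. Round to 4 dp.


f_rad = Q_rad / Q_total
f_rad = 15 / 82 = 0.1829


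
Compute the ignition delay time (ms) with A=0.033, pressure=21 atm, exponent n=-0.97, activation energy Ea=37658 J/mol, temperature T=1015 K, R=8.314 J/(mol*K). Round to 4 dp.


tau = A * P^n * exp(Ea/(R*T))
P^n = 21^(-0.97) = 0.05217318
Ea/(R*T) = 37658/(8.314*1015) = 4.462530
exp(Ea/(R*T)) = 86.706635
tau = 0.033 * 0.05217318 * 86.706635 = 0.1493 ms


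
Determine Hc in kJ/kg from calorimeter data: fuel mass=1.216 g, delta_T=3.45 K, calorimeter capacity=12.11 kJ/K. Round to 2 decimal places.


Hc = C_cal * delta_T / m_fuel
Q_released = 12.11 * 3.45 = 41.7795 kJ
m_fuel = 1.216 g = 1.216/1000 kg = 0.001216 kg
Hc = 41.7795 / 0.001216 = 34358.14 kJ/kg


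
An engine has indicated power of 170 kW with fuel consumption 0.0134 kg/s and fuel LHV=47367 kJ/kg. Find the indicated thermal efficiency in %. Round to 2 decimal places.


eta_ith = (IP / (mf * LHV)) * 100
Denominator = 0.0134 * 47367 = 634.7178 kW
eta_ith = (170 / 634.7178) * 100 = 26.78%


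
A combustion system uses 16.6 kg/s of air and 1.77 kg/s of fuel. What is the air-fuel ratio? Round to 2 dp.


AFR = m_air / m_fuel
AFR = 16.6 / 1.77 = 9.38


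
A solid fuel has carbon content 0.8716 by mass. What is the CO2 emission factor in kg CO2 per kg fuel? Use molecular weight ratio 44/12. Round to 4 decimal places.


EF = C_frac * (M_CO2 / M_C)
EF = 0.8716 * (44/12)
EF = 0.8716 * 3.666667 = 3.1959 kg_CO2/kg_fuel


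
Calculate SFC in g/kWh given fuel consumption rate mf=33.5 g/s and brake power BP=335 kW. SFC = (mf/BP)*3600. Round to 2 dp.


SFC = (mf / BP) * 3600
Rate = 33.5 / 335 = 0.100000 g/(s*kW)
SFC = 0.100000 * 3600 = 360.00 g/kWh


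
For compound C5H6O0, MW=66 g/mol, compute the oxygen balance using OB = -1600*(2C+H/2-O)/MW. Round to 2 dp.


OB = -1600 * (2C + H/2 - O) / MW
Inner = 2*5 + 6/2 - 0 = 13.00
OB = -1600 * 13.00 / 66 = -315.15%


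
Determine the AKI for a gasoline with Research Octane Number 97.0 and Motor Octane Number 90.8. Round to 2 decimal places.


AKI = (RON + MON) / 2
AKI = (97.0 + 90.8) / 2
AKI = 187.8 / 2 = 93.90


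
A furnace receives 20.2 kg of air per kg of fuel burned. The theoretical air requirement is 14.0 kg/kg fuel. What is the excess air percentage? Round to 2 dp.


Excess air = actual - stoichiometric = 20.2 - 14.0 = 6.20 kg/kg fuel
Excess air % = (excess / stoich) * 100 = (6.20 / 14.0) * 100 = 44.29%


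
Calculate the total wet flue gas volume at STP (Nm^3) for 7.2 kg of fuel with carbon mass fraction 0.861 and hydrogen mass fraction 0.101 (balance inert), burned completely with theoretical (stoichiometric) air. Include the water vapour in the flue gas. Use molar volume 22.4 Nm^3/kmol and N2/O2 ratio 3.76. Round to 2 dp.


Per kg fuel: CO2 = (C/12 kmol)*22.4 = (0.861/12)*22.4 = 1.60720 Nm^3
Per kg fuel: H2O = (H/2 kmol)*22.4 = (0.101/2)*22.4 = 1.13120 Nm^3
O2 needed per kg fuel = C/12 + H/4 = 0.861/12 + 0.101/4 = 0.09700000 kmol
Per kg fuel: N2 = O2*3.76*22.4 = 0.09700000*3.76*22.4 = 8.16973 Nm^3
Total per kg = 1.60720 + 1.13120 + 8.16973 = 10.90813 Nm^3
Total = 10.90813 * 7.2 = 78.54 Nm^3


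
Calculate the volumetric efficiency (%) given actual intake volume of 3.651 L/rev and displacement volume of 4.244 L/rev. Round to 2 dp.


eta_v = (V_actual / V_disp) * 100
Ratio = 3.651 / 4.244 = 0.8603
eta_v = 0.8603 * 100 = 86.03%


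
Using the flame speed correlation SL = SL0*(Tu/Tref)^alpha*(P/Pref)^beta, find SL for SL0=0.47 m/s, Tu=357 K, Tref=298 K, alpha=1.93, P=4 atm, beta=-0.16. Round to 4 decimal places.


SL = SL0 * (Tu/Tref)^alpha * (P/Pref)^beta
T ratio = 357/298 = 1.19798658
(T ratio)^alpha = 1.19798658^1.93 = 1.417138
(P/Pref)^beta = 4^(-0.16) = 0.801070
SL = 0.47 * 1.417138 * 0.801070 = 0.5336 m/s


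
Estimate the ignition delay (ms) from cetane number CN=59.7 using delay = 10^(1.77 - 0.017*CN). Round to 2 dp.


delay = 10^(1.77 - 0.017*CN)
Exponent = 1.77 - 0.017*59.7 = 0.7551
delay = 10^0.7551 = 5.69 ms


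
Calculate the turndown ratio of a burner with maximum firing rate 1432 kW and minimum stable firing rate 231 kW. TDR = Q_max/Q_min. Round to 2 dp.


TDR = Q_max / Q_min
TDR = 1432 / 231 = 6.20


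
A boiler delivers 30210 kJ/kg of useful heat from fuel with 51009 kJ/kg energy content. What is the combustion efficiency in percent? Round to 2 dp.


Efficiency = (Q_useful / Q_fuel) * 100
Efficiency = (30210 / 51009) * 100
Efficiency = 0.5922 * 100 = 59.22%


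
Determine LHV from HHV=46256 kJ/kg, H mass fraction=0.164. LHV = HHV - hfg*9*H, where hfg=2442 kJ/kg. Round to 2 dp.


LHV = HHV - hfg * 9 * H
Water correction = 2442 * 9 * 0.164 = 3604.392 kJ/kg
LHV = 46256 - 3604.392 = 42651.61 kJ/kg


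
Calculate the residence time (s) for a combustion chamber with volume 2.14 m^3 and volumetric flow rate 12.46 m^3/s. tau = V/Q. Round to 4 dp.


tau = V / Q_flow
tau = 2.14 / 12.46 = 0.1717 s


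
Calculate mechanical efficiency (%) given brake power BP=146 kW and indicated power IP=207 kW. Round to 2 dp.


eta_mech = (BP / IP) * 100
Ratio = 146 / 207 = 0.7053
eta_mech = 0.7053 * 100 = 70.53%


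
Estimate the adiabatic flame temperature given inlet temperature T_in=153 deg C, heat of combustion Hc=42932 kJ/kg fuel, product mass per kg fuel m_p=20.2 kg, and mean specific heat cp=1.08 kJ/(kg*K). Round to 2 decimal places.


T_ad = T_in + Hc / (m_p * cp)
Denominator = 20.2 * 1.08 = 21.8160
Temperature rise = 42932 / 21.8160 = 1967.91 K
T_ad = 153 + 1967.91 = 2120.91 deg C


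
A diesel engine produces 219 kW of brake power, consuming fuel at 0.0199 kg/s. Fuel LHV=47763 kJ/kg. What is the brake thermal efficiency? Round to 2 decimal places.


eta_BTE = (BP / (mf * LHV)) * 100
Denominator = 0.0199 * 47763 = 950.4837 kW
eta_BTE = (219 / 950.4837) * 100 = 23.04%


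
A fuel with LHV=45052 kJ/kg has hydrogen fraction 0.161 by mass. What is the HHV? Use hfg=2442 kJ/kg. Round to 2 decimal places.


HHV = LHV + hfg * 9 * H
Water addition = 2442 * 9 * 0.161 = 3538.458 kJ/kg
HHV = 45052 + 3538.458 = 48590.46 kJ/kg


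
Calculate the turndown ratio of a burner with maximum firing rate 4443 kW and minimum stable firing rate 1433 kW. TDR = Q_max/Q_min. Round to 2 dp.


TDR = Q_max / Q_min
TDR = 4443 / 1433 = 3.10


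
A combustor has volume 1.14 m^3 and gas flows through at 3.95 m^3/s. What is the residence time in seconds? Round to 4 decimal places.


tau = V / Q_flow
tau = 1.14 / 3.95 = 0.2886 s


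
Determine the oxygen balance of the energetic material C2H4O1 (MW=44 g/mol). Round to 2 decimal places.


OB = -1600 * (2C + H/2 - O) / MW
Inner = 2*2 + 4/2 - 1 = 5.00
OB = -1600 * 5.00 / 44 = -181.82%


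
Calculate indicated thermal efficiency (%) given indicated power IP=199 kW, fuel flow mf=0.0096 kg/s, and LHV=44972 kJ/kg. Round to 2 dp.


eta_ith = (IP / (mf * LHV)) * 100
Denominator = 0.0096 * 44972 = 431.7312 kW
eta_ith = (199 / 431.7312) * 100 = 46.09%


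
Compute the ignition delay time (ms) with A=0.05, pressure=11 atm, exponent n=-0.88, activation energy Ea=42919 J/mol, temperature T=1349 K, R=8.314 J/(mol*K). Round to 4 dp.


tau = A * P^n * exp(Ea/(R*T))
P^n = 11^(-0.88) = 0.12122004
Ea/(R*T) = 42919/(8.314*1349) = 3.826728
exp(Ea/(R*T)) = 45.912080
tau = 0.05 * 0.12122004 * 45.912080 = 0.2783 ms


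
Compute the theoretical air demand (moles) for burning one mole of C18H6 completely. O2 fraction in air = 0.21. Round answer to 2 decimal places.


Balanced combustion: C18H6 + 19.5 O2 -> 18 CO2 + 3 H2O
O2 needed = C + H/4 = 18 + 6/4 = 19.50 moles
Air moles = O2 / 0.21 = 19.50 / 0.21 = 92.86 moles air


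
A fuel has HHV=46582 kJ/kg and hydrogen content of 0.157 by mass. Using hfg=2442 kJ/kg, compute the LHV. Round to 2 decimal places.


LHV = HHV - hfg * 9 * H
Water correction = 2442 * 9 * 0.157 = 3450.546 kJ/kg
LHV = 46582 - 3450.546 = 43131.45 kJ/kg


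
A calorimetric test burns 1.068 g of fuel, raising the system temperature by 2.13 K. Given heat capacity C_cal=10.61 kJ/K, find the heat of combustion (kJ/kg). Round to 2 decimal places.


Hc = C_cal * delta_T / m_fuel
Q_released = 10.61 * 2.13 = 22.5993 kJ
m_fuel = 1.068 g = 1.068/1000 kg = 0.001068 kg
Hc = 22.5993 / 0.001068 = 21160.39 kJ/kg


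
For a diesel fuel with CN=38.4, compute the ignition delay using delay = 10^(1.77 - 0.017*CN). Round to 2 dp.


delay = 10^(1.77 - 0.017*CN)
Exponent = 1.77 - 0.017*38.4 = 1.1172
delay = 10^1.1172 = 13.10 ms


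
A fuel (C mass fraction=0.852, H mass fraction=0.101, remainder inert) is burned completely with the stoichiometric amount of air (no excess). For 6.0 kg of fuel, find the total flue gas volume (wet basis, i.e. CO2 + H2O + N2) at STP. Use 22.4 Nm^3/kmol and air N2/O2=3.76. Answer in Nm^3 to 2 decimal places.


Per kg fuel: CO2 = (C/12 kmol)*22.4 = (0.852/12)*22.4 = 1.59040 Nm^3
Per kg fuel: H2O = (H/2 kmol)*22.4 = (0.101/2)*22.4 = 1.13120 Nm^3
O2 needed per kg fuel = C/12 + H/4 = 0.852/12 + 0.101/4 = 0.09625000 kmol
Per kg fuel: N2 = O2*3.76*22.4 = 0.09625000*3.76*22.4 = 8.10656 Nm^3
Total per kg = 1.59040 + 1.13120 + 8.10656 = 10.82816 Nm^3
Total = 10.82816 * 6.0 = 64.97 Nm^3


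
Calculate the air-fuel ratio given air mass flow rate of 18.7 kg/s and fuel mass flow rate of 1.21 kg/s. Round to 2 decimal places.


AFR = m_air / m_fuel
AFR = 18.7 / 1.21 = 15.45


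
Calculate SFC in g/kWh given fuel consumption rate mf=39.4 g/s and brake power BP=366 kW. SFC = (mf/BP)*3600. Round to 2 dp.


SFC = (mf / BP) * 3600
Rate = 39.4 / 366 = 0.107650 g/(s*kW)
SFC = 0.107650 * 3600 = 387.54 g/kWh


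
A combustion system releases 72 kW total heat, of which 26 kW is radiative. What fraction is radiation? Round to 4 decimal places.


f_rad = Q_rad / Q_total
f_rad = 26 / 72 = 0.3611


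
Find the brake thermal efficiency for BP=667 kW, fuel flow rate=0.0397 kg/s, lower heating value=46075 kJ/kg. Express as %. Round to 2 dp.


eta_BTE = (BP / (mf * LHV)) * 100
Denominator = 0.0397 * 46075 = 1829.1775 kW
eta_BTE = (667 / 1829.1775) * 100 = 36.46%


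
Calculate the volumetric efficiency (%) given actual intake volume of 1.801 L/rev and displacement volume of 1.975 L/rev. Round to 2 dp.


eta_v = (V_actual / V_disp) * 100
Ratio = 1.801 / 1.975 = 0.9119
eta_v = 0.9119 * 100 = 91.19%


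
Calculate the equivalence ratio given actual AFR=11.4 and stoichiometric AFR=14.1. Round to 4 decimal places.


phi = AFR_stoich / AFR_actual
phi = 14.1 / 11.4 = 1.2368


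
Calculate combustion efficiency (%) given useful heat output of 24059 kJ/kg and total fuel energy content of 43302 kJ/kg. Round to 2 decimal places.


Efficiency = (Q_useful / Q_fuel) * 100
Efficiency = (24059 / 43302) * 100
Efficiency = 0.5556 * 100 = 55.56%


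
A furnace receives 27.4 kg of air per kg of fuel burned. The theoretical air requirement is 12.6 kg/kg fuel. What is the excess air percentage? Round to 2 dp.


Excess air = actual - stoichiometric = 27.4 - 12.6 = 14.80 kg/kg fuel
Excess air % = (excess / stoich) * 100 = (14.80 / 12.6) * 100 = 117.46%


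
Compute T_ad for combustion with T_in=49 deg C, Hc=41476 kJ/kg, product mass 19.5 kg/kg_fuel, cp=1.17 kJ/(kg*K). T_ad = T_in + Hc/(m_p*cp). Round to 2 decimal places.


T_ad = T_in + Hc / (m_p * cp)
Denominator = 19.5 * 1.17 = 22.8150
Temperature rise = 41476 / 22.8150 = 1817.93 K
T_ad = 49 + 1817.93 = 1866.93 deg C


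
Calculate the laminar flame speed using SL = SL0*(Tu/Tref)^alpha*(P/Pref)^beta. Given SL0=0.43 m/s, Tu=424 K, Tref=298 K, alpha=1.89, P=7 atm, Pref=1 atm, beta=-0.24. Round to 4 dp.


SL = SL0 * (Tu/Tref)^alpha * (P/Pref)^beta
T ratio = 424/298 = 1.42281879
(T ratio)^alpha = 1.42281879^1.89 = 1.947389
(P/Pref)^beta = 7^(-0.24) = 0.626869
SL = 0.43 * 1.947389 * 0.626869 = 0.5249 m/s


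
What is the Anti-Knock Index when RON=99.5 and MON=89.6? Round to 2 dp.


AKI = (RON + MON) / 2
AKI = (99.5 + 89.6) / 2
AKI = 189.1 / 2 = 94.55


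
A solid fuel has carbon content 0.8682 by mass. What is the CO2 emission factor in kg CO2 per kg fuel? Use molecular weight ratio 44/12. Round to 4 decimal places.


EF = C_frac * (M_CO2 / M_C)
EF = 0.8682 * (44/12)
EF = 0.8682 * 3.666667 = 3.1834 kg_CO2/kg_fuel


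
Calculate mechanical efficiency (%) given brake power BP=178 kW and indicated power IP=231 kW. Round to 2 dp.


eta_mech = (BP / IP) * 100
Ratio = 178 / 231 = 0.7706
eta_mech = 0.7706 * 100 = 77.06%


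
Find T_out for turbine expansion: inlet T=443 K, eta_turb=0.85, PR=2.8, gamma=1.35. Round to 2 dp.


T_out = T_in * (1 - eta * (1 - PR^(-(gamma-1)/gamma)))
Exponent = -(1.35-1)/1.35 = -0.25925926
PR^exp = 2.8^(-0.25925926) = 0.76572026
Factor = 1 - 0.85*(1 - 0.76572026) = 0.80086222
T_out = 443 * 0.80086222 = 354.78 K


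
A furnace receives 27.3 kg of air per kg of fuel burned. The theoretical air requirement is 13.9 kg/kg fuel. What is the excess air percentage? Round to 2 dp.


Excess air = actual - stoichiometric = 27.3 - 13.9 = 13.40 kg/kg fuel
Excess air % = (excess / stoich) * 100 = (13.40 / 13.9) * 100 = 96.40%


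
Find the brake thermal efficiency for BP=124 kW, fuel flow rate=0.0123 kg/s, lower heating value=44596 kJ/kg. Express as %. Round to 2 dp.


eta_BTE = (BP / (mf * LHV)) * 100
Denominator = 0.0123 * 44596 = 548.5308 kW
eta_BTE = (124 / 548.5308) * 100 = 22.61%


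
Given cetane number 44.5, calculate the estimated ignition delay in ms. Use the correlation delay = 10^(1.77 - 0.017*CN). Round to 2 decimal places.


delay = 10^(1.77 - 0.017*CN)
Exponent = 1.77 - 0.017*44.5 = 1.0135
delay = 10^1.0135 = 10.32 ms


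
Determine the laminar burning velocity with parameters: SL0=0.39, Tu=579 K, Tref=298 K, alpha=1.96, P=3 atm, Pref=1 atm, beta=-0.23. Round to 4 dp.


SL = SL0 * (Tu/Tref)^alpha * (P/Pref)^beta
T ratio = 579/298 = 1.94295302
(T ratio)^alpha = 1.94295302^1.96 = 3.676090
(P/Pref)^beta = 3^(-0.23) = 0.776716
SL = 0.39 * 3.676090 * 0.776716 = 1.1136 m/s


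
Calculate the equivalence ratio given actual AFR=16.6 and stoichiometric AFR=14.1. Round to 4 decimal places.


phi = AFR_stoich / AFR_actual
phi = 14.1 / 16.6 = 0.8494


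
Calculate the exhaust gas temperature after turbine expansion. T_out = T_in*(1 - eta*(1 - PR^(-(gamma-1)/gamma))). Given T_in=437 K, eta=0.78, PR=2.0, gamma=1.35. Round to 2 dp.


T_out = T_in * (1 - eta * (1 - PR^(-(gamma-1)/gamma)))
Exponent = -(1.35-1)/1.35 = -0.25925926
PR^exp = 2.0^(-0.25925926) = 0.83551680
Factor = 1 - 0.78*(1 - 0.83551680) = 0.87170310
T_out = 437 * 0.87170310 = 380.93 K


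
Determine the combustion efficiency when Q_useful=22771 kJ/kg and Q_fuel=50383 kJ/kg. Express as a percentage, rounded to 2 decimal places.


Efficiency = (Q_useful / Q_fuel) * 100
Efficiency = (22771 / 50383) * 100
Efficiency = 0.4520 * 100 = 45.20%


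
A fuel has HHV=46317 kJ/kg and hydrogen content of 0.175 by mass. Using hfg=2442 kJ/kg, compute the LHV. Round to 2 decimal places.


LHV = HHV - hfg * 9 * H
Water correction = 2442 * 9 * 0.175 = 3846.150 kJ/kg
LHV = 46317 - 3846.150 = 42470.85 kJ/kg


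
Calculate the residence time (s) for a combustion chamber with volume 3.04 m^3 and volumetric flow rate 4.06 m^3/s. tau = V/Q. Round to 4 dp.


tau = V / Q_flow
tau = 3.04 / 4.06 = 0.7488 s


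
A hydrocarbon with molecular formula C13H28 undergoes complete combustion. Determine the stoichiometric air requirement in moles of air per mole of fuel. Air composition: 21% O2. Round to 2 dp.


Balanced combustion: C13H28 + 20 O2 -> 13 CO2 + 14 H2O
O2 needed = C + H/4 = 13 + 28/4 = 20.00 moles
Air moles = O2 / 0.21 = 20.00 / 0.21 = 95.24 moles air


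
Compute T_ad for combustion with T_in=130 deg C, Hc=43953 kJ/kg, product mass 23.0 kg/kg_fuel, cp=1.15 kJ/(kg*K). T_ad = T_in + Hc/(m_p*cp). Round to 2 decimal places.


T_ad = T_in + Hc / (m_p * cp)
Denominator = 23.0 * 1.15 = 26.4500
Temperature rise = 43953 / 26.4500 = 1661.74 K
T_ad = 130 + 1661.74 = 1791.74 deg C


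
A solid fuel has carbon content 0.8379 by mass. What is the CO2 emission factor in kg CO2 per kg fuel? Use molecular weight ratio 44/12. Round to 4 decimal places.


EF = C_frac * (M_CO2 / M_C)
EF = 0.8379 * (44/12)
EF = 0.8379 * 3.666667 = 3.0723 kg_CO2/kg_fuel


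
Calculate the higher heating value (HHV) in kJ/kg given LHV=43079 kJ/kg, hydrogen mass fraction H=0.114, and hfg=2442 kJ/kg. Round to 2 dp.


HHV = LHV + hfg * 9 * H
Water addition = 2442 * 9 * 0.114 = 2505.492 kJ/kg
HHV = 43079 + 2505.492 = 45584.49 kJ/kg


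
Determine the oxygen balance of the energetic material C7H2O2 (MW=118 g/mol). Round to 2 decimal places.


OB = -1600 * (2C + H/2 - O) / MW
Inner = 2*7 + 2/2 - 2 = 13.00
OB = -1600 * 13.00 / 118 = -176.27%


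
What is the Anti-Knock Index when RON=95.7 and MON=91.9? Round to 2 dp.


AKI = (RON + MON) / 2
AKI = (95.7 + 91.9) / 2
AKI = 187.6 / 2 = 93.80


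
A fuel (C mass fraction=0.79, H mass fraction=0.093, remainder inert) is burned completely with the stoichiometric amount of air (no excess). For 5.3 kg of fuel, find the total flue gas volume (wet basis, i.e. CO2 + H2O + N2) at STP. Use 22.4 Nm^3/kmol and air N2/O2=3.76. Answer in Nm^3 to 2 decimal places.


Per kg fuel: CO2 = (C/12 kmol)*22.4 = (0.79/12)*22.4 = 1.47467 Nm^3
Per kg fuel: H2O = (H/2 kmol)*22.4 = (0.093/2)*22.4 = 1.04160 Nm^3
O2 needed per kg fuel = C/12 + H/4 = 0.79/12 + 0.093/4 = 0.08908333 kmol
Per kg fuel: N2 = O2*3.76*22.4 = 0.08908333*3.76*22.4 = 7.50295 Nm^3
Total per kg = 1.47467 + 1.04160 + 7.50295 = 10.01922 Nm^3
Total = 10.01922 * 5.3 = 53.10 Nm^3


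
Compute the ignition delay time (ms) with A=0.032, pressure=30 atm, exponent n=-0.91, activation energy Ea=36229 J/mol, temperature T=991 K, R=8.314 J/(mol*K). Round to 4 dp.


tau = A * P^n * exp(Ea/(R*T))
P^n = 30^(-0.91) = 0.04527096
Ea/(R*T) = 36229/(8.314*991) = 4.397164
exp(Ea/(R*T)) = 81.220208
tau = 0.032 * 0.04527096 * 81.220208 = 0.1177 ms


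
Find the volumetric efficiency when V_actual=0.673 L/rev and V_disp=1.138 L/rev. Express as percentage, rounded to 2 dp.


eta_v = (V_actual / V_disp) * 100
Ratio = 0.673 / 1.138 = 0.5914
eta_v = 0.5914 * 100 = 59.14%


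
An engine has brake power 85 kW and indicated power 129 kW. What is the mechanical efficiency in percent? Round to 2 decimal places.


eta_mech = (BP / IP) * 100
Ratio = 85 / 129 = 0.6589
eta_mech = 0.6589 * 100 = 65.89%


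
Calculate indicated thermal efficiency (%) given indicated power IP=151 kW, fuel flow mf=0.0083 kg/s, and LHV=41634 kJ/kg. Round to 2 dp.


eta_ith = (IP / (mf * LHV)) * 100
Denominator = 0.0083 * 41634 = 345.5622 kW
eta_ith = (151 / 345.5622) * 100 = 43.70%


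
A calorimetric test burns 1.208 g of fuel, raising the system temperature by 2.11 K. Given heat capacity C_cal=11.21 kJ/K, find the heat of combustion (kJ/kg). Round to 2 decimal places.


Hc = C_cal * delta_T / m_fuel
Q_released = 11.21 * 2.11 = 23.6531 kJ
m_fuel = 1.208 g = 1.208/1000 kg = 0.001208 kg
Hc = 23.6531 / 0.001208 = 19580.38 kJ/kg


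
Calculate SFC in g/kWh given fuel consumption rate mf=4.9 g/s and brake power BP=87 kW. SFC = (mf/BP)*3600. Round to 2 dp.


SFC = (mf / BP) * 3600
Rate = 4.9 / 87 = 0.056322 g/(s*kW)
SFC = 0.056322 * 3600 = 202.76 g/kWh


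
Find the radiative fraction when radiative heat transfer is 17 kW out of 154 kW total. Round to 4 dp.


f_rad = Q_rad / Q_total
f_rad = 17 / 154 = 0.1104


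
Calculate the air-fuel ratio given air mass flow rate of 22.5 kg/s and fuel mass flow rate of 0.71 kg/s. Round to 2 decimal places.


AFR = m_air / m_fuel
AFR = 22.5 / 0.71 = 31.69


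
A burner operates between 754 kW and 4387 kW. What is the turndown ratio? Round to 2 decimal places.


TDR = Q_max / Q_min
TDR = 4387 / 754 = 5.82


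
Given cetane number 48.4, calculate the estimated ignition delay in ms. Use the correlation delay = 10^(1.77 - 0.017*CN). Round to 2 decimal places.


delay = 10^(1.77 - 0.017*CN)
Exponent = 1.77 - 0.017*48.4 = 0.9472
delay = 10^0.9472 = 8.86 ms


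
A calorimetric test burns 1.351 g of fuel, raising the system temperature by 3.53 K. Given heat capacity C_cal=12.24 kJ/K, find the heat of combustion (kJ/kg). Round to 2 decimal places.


Hc = C_cal * delta_T / m_fuel
Q_released = 12.24 * 3.53 = 43.2072 kJ
m_fuel = 1.351 g = 1.351/1000 kg = 0.001351 kg
Hc = 43.2072 / 0.001351 = 31981.64 kJ/kg


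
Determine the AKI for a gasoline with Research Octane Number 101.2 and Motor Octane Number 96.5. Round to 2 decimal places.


AKI = (RON + MON) / 2
AKI = (101.2 + 96.5) / 2
AKI = 197.7 / 2 = 98.85


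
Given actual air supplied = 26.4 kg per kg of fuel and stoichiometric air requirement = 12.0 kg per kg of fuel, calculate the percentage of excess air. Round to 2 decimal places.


Excess air = actual - stoichiometric = 26.4 - 12.0 = 14.40 kg/kg fuel
Excess air % = (excess / stoich) * 100 = (14.40 / 12.0) * 100 = 120.00%


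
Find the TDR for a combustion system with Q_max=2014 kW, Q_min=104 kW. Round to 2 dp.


TDR = Q_max / Q_min
TDR = 2014 / 104 = 19.37


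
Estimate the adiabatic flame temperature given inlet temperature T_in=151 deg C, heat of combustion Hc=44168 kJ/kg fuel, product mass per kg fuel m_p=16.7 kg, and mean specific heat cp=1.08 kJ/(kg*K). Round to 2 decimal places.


T_ad = T_in + Hc / (m_p * cp)
Denominator = 16.7 * 1.08 = 18.0360
Temperature rise = 44168 / 18.0360 = 2448.88 K
T_ad = 151 + 2448.88 = 2599.88 deg C


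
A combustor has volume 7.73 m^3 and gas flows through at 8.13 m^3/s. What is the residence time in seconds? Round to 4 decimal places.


tau = V / Q_flow
tau = 7.73 / 8.13 = 0.9508 s


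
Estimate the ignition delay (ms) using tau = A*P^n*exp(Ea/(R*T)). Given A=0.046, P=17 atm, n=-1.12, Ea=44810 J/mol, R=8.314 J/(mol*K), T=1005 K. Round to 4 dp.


tau = A * P^n * exp(Ea/(R*T))
P^n = 17^(-1.12) = 0.04186945
Ea/(R*T) = 44810/(8.314*1005) = 5.362890
exp(Ea/(R*T)) = 213.340539
tau = 0.046 * 0.04186945 * 213.340539 = 0.4109 ms


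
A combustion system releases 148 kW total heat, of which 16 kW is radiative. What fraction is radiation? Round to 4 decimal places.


f_rad = Q_rad / Q_total
f_rad = 16 / 148 = 0.1081


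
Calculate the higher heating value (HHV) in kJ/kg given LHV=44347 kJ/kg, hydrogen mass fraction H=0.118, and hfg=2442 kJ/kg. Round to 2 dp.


HHV = LHV + hfg * 9 * H
Water addition = 2442 * 9 * 0.118 = 2593.404 kJ/kg
HHV = 44347 + 2593.404 = 46940.40 kJ/kg


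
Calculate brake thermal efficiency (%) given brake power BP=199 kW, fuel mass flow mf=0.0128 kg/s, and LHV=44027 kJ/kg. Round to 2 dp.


eta_BTE = (BP / (mf * LHV)) * 100
Denominator = 0.0128 * 44027 = 563.5456 kW
eta_BTE = (199 / 563.5456) * 100 = 35.31%


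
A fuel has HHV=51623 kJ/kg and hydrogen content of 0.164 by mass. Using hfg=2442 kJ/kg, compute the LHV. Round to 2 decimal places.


LHV = HHV - hfg * 9 * H
Water correction = 2442 * 9 * 0.164 = 3604.392 kJ/kg
LHV = 51623 - 3604.392 = 48018.61 kJ/kg


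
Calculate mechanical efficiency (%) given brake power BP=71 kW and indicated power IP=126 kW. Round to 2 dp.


eta_mech = (BP / IP) * 100
Ratio = 71 / 126 = 0.5635
eta_mech = 0.5635 * 100 = 56.35%


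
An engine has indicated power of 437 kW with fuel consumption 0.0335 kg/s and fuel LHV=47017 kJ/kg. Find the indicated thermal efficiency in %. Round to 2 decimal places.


eta_ith = (IP / (mf * LHV)) * 100
Denominator = 0.0335 * 47017 = 1575.0695 kW
eta_ith = (437 / 1575.0695) * 100 = 27.74%


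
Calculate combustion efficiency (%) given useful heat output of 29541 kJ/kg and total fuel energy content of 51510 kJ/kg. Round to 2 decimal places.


Efficiency = (Q_useful / Q_fuel) * 100
Efficiency = (29541 / 51510) * 100
Efficiency = 0.5735 * 100 = 57.35%


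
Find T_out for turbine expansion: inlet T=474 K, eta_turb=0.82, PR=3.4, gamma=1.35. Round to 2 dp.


T_out = T_in * (1 - eta * (1 - PR^(-(gamma-1)/gamma)))
Exponent = -(1.35-1)/1.35 = -0.25925926
PR^exp = 3.4^(-0.25925926) = 0.72813041
Factor = 1 - 0.82*(1 - 0.72813041) = 0.77706694
T_out = 474 * 0.77706694 = 368.33 K


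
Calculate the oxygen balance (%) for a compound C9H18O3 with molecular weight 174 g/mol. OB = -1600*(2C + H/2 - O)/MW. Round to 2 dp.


OB = -1600 * (2C + H/2 - O) / MW
Inner = 2*9 + 18/2 - 3 = 24.00
OB = -1600 * 24.00 / 174 = -220.69%


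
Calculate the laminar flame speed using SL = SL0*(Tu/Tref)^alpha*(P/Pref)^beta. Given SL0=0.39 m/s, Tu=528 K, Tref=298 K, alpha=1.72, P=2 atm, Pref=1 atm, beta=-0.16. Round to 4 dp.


SL = SL0 * (Tu/Tref)^alpha * (P/Pref)^beta
T ratio = 528/298 = 1.77181208
(T ratio)^alpha = 1.77181208^1.72 = 2.674720
(P/Pref)^beta = 2^(-0.16) = 0.895025
SL = 0.39 * 2.674720 * 0.895025 = 0.9336 m/s


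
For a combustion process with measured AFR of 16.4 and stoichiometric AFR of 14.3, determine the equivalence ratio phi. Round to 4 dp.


phi = AFR_stoich / AFR_actual
phi = 14.3 / 16.4 = 0.8720


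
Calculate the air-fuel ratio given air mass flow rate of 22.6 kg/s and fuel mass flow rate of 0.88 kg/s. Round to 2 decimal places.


AFR = m_air / m_fuel
AFR = 22.6 / 0.88 = 25.68


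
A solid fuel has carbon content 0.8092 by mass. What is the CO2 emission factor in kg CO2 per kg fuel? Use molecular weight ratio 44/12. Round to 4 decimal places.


EF = C_frac * (M_CO2 / M_C)
EF = 0.8092 * (44/12)
EF = 0.8092 * 3.666667 = 2.9671 kg_CO2/kg_fuel


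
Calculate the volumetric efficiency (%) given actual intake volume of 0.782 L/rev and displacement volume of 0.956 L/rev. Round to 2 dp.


eta_v = (V_actual / V_disp) * 100
Ratio = 0.782 / 0.956 = 0.8180
eta_v = 0.8180 * 100 = 81.80%


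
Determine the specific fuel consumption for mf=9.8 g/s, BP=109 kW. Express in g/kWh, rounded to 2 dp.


SFC = (mf / BP) * 3600
Rate = 9.8 / 109 = 0.089908 g/(s*kW)
SFC = 0.089908 * 3600 = 323.67 g/kWh


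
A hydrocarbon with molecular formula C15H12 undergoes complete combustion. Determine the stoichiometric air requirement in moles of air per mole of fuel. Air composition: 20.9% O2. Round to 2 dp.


Balanced combustion: C15H12 + 18 O2 -> 15 CO2 + 6 H2O
O2 needed = C + H/4 = 15 + 12/4 = 18.00 moles
Air moles = O2 / 0.209 = 18.00 / 0.209 = 86.12 moles air


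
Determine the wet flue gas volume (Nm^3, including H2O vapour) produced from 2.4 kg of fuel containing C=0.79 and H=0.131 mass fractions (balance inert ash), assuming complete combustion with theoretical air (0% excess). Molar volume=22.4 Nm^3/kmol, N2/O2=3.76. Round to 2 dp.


Per kg fuel: CO2 = (C/12 kmol)*22.4 = (0.79/12)*22.4 = 1.47467 Nm^3
Per kg fuel: H2O = (H/2 kmol)*22.4 = (0.131/2)*22.4 = 1.46720 Nm^3
O2 needed per kg fuel = C/12 + H/4 = 0.79/12 + 0.131/4 = 0.09858333 kmol
Per kg fuel: N2 = O2*3.76*22.4 = 0.09858333*3.76*22.4 = 8.30308 Nm^3
Total per kg = 1.47467 + 1.46720 + 8.30308 = 11.24495 Nm^3
Total = 11.24495 * 2.4 = 26.99 Nm^3


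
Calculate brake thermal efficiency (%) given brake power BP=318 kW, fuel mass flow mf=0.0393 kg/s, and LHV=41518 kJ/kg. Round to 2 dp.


eta_BTE = (BP / (mf * LHV)) * 100
Denominator = 0.0393 * 41518 = 1631.6574 kW
eta_BTE = (318 / 1631.6574) * 100 = 19.49%


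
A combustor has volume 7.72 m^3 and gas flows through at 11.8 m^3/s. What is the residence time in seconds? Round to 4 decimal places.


tau = V / Q_flow
tau = 7.72 / 11.8 = 0.6542 s


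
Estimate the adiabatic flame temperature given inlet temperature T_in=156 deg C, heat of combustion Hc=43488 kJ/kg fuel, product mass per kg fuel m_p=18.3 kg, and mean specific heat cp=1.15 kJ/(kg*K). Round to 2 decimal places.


T_ad = T_in + Hc / (m_p * cp)
Denominator = 18.3 * 1.15 = 21.0450
Temperature rise = 43488 / 21.0450 = 2066.43 K
T_ad = 156 + 2066.43 = 2222.43 deg C


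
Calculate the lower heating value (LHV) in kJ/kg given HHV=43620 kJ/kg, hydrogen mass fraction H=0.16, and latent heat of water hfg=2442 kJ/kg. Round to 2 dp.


LHV = HHV - hfg * 9 * H
Water correction = 2442 * 9 * 0.16 = 3516.480 kJ/kg
LHV = 43620 - 3516.480 = 40103.52 kJ/kg


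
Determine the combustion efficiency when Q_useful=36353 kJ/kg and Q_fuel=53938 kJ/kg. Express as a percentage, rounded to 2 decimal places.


Efficiency = (Q_useful / Q_fuel) * 100
Efficiency = (36353 / 53938) * 100
Efficiency = 0.6740 * 100 = 67.40%
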